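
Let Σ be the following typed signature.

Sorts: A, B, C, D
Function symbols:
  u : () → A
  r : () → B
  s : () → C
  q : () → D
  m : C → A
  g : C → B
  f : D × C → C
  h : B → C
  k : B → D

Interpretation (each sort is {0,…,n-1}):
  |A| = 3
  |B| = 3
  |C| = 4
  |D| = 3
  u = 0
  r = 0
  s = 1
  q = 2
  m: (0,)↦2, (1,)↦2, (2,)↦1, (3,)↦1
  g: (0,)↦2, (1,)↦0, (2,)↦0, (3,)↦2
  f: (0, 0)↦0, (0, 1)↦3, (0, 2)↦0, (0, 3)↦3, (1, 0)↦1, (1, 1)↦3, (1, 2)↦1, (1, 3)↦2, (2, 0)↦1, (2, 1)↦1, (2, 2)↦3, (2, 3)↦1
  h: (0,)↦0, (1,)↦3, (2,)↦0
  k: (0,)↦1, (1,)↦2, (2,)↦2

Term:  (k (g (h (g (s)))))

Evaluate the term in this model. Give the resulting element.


  s = 1
  (g (s)) = g(1,) = 0
  (h (g (s))) = h(0,) = 0
  (g (h (g (s)))) = g(0,) = 2
  (k (g (h (g (s))))) = k(2,) = 2

value = 2


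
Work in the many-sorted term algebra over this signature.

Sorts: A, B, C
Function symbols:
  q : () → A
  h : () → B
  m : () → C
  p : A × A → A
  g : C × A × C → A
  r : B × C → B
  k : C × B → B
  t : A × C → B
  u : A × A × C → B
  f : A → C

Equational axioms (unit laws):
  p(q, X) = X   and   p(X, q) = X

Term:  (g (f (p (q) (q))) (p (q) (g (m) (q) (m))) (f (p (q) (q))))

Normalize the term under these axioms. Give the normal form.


normal form = (g (f (q)) (g (m) (q) (m)) (f (q)))

1. (g (f (p (q) (q))) (p (q) (g (m) (q) (m))) (f (p (q) (q))))  →  (g (f (q)) (p (q) (g (m) (q) (m))) (f (p (q) (q))))
2. (g (f (q)) (p (q) (g (m) (q) (m))) (f (p (q) (q))))  →  (g (f (q)) (g (m) (q) (m)) (f (p (q) (q))))
3. (g (f (q)) (g (m) (q) (m)) (f (p (q) (q))))  →  (g (f (q)) (g (m) (q) (m)) (f (q)))


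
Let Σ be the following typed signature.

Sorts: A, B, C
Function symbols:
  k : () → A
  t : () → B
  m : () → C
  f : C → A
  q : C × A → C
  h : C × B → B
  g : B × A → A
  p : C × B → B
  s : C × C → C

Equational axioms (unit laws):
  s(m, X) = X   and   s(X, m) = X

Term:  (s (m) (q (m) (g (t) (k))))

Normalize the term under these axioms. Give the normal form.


normal form = (q (m) (g (t) (k)))

1. (s (m) (q (m) (g (t) (k))))  →  (q (m) (g (t) (k)))


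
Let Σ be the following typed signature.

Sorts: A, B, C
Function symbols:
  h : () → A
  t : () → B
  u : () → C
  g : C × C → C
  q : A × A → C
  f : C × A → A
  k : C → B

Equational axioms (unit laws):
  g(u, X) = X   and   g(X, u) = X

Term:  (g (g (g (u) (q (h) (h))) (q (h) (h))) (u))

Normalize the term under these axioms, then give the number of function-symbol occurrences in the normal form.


1. (g (g (g (u) (q (h) (h))) (q (h) (h))) (u))  →  (g (g (u) (q (h) (h))) (q (h) (h)))
2. (g (g (u) (q (h) (h))) (q (h) (h)))  →  (g (q (h) (h)) (q (h) (h)))
normal form: (g (q (h) (h)) (q (h) (h)))

size = 7


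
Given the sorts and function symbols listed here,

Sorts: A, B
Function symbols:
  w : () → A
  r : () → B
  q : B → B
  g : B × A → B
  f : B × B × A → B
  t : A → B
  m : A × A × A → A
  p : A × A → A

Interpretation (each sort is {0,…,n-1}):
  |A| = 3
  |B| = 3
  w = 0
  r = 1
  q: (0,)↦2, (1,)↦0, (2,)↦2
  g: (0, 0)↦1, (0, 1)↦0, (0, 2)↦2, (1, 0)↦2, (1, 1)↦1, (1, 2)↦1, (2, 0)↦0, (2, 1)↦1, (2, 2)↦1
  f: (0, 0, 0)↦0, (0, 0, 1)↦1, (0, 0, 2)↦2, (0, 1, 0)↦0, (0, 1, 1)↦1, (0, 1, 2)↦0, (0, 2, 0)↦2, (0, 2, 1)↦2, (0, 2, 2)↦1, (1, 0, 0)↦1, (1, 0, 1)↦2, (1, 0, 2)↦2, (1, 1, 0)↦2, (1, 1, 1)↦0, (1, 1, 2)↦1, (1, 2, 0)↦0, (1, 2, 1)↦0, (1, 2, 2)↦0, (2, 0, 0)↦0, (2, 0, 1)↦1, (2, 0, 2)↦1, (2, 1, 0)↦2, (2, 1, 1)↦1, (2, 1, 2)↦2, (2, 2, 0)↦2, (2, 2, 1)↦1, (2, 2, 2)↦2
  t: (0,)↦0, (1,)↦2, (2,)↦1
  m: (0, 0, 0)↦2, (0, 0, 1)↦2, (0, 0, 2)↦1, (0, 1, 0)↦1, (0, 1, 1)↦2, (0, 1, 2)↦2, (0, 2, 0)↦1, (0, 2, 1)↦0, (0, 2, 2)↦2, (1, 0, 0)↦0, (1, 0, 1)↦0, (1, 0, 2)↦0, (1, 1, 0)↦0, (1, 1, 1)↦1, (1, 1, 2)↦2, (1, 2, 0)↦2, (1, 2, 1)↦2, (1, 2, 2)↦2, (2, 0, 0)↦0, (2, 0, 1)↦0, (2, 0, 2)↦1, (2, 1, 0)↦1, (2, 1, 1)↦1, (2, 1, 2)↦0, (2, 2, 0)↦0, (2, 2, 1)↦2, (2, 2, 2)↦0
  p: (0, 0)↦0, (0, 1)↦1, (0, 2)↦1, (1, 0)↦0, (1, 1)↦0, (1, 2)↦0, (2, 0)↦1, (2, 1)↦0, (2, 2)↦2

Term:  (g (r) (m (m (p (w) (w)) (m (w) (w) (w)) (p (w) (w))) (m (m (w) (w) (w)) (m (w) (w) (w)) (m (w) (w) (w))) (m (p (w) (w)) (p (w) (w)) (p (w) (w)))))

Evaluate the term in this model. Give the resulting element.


value = 2

  r = 1
  w = 0
  w = 0
  (p (w) (w)) = p(0, 0) = 0
  w = 0
  w = 0
  w = 0
  (m (w) (w) (w)) = m(0, 0, 0) = 2
  w = 0
  w = 0
  (p (w) (w)) = p(0, 0) = 0
  (m (p (w) (w)) (m (w) (w) (w)) (p (w) (w))) = m(0, 2, 0) = 1
  w = 0
  w = 0
  w = 0
  (m (w) (w) (w)) = m(0, 0, 0) = 2
  w = 0
  w = 0
  w = 0
  (m (w) (w) (w)) = m(0, 0, 0) = 2
  w = 0
  w = 0
  w = 0
  (m (w) (w) (w)) = m(0, 0, 0) = 2
  (m (m (w) (w) (w)) (m (w) (w) (w)) (m (w) (w) (w))) = m(2, 2, 2) = 0
  w = 0
  w = 0
  (p (w) (w)) = p(0, 0) = 0
  w = 0
  w = 0
  (p (w) (w)) = p(0, 0) = 0
  w = 0
  w = 0
  (p (w) (w)) = p(0, 0) = 0
  (m (p (w) (w)) (p (w) (w)) (p (w) (w))) = m(0, 0, 0) = 2
  (m (m (p (w) (w)) (m (w) (w) (w)) (p (w) (w))) (m (m (w) (w) (w)) (m (w) (w) (w)) (m (w) (w) (w))) (m (p (w) (w)) (p (w) (w)) (p (w) (w)))) = m(1, 0, 2) = 0
  (g (r) (m (m (p (w) (w)) (m (w) (w) (w)) (p (w) (w))) (m (m (w) (w) (w)) (m (w) (w) (w)) (m (w) (w) (w))) (m (p (w) (w)) (p (w) (w)) (p (w) (w))))) = g(1, 0) = 2


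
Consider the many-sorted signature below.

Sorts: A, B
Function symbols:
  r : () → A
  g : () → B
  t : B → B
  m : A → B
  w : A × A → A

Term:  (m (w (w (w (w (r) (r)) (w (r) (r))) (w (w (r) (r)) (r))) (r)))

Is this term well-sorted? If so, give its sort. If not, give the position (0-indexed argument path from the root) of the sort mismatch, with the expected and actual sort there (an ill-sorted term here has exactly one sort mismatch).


          (r) : A
          (r) : A
        (w (r) (r)) : A
          (r) : A
          (r) : A
        (w (r) (r)) : A
      (w (w (r) (r)) (w (r) (r))) : A
          (r) : A
          (r) : A
        (w (r) (r)) : A
        (r) : A
      (w (w (r) (r)) (r)) : A
    (w (w (w (r) (r)) (w (r) (r))) (w (w (r) (r)) (r))) : A
    (r) : A
  (w (w (w (w (r) (r)) (w (r) (r))) (w (w (r) (r)) (r))) (r)) : A
(m (w (w (w (w (r) (r)) (w (r) (r))) (w (w (r) (r)) (r))) (r))) : B

well-sorted; sort = B


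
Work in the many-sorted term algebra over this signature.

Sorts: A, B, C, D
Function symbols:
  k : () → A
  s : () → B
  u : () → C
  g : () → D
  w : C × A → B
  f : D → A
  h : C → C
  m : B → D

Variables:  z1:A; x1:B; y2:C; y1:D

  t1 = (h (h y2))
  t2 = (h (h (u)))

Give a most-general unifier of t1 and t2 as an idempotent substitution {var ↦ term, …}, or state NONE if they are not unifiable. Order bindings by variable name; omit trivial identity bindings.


{y2 ↦ (u)}


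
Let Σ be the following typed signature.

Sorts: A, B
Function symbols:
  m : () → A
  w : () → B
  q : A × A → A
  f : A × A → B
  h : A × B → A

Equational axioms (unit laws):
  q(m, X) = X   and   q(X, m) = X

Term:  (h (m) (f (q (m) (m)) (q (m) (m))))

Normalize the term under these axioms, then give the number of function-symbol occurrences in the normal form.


1. (h (m) (f (q (m) (m)) (q (m) (m))))  →  (h (m) (f (m) (q (m) (m))))
2. (h (m) (f (m) (q (m) (m))))  →  (h (m) (f (m) (m)))
normal form: (h (m) (f (m) (m)))

size = 5


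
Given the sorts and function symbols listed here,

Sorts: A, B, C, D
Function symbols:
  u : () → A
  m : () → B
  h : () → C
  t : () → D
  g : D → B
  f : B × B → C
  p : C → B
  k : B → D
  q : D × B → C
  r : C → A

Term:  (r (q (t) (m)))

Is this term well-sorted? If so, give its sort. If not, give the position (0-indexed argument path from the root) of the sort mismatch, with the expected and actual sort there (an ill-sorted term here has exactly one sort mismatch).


    (t) : D
    (m) : B
  (q (t) (m)) : C
(r (q (t) (m))) : A

well-sorted; sort = A


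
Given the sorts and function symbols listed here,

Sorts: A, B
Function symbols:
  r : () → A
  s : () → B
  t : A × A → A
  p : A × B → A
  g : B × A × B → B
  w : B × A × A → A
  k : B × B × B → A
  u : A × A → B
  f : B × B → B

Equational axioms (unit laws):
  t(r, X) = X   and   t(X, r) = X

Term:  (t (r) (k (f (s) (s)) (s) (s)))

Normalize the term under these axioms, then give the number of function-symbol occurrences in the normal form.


1. (t (r) (k (f (s) (s)) (s) (s)))  →  (k (f (s) (s)) (s) (s))
normal form: (k (f (s) (s)) (s) (s))

size = 6


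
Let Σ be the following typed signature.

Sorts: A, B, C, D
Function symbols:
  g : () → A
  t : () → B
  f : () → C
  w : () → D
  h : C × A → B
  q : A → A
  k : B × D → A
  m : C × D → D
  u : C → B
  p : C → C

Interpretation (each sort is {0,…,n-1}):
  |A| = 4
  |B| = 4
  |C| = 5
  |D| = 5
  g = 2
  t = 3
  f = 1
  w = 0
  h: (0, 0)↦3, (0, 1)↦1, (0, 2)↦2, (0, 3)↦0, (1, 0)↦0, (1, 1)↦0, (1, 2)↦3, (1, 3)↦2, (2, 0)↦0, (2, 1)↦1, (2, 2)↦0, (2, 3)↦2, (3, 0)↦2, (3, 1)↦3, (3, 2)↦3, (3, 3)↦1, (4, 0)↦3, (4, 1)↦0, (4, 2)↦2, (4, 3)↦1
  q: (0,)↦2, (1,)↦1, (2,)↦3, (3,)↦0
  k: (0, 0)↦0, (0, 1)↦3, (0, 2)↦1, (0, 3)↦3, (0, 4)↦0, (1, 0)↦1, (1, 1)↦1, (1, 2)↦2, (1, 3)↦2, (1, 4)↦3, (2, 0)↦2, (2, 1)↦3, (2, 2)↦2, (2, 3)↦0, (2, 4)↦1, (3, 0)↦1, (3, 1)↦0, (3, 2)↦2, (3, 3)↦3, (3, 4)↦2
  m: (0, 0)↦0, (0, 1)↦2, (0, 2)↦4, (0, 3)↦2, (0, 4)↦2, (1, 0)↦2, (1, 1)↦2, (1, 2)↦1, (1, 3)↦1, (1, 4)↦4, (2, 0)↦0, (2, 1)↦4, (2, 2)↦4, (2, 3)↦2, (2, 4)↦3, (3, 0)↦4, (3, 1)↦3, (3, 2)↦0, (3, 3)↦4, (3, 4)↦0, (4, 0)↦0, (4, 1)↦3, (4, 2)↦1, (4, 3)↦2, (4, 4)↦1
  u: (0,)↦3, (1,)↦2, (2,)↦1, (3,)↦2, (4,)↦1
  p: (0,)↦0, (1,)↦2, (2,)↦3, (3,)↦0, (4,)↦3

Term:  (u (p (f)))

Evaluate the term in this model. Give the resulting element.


  f = 1
  (p (f)) = p(1,) = 2
  (u (p (f))) = u(2,) = 1

value = 1


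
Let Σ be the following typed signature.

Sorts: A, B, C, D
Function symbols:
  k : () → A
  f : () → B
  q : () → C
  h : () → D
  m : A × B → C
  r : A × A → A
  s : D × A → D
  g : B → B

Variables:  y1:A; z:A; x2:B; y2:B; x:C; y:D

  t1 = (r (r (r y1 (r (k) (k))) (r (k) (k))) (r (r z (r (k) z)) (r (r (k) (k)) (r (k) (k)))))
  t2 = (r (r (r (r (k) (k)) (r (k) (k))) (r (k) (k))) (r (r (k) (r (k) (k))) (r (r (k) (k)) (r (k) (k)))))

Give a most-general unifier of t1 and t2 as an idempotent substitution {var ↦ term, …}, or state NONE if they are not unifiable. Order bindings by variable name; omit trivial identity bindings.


{y1 ↦ (r (k) (k)), z ↦ (k)}


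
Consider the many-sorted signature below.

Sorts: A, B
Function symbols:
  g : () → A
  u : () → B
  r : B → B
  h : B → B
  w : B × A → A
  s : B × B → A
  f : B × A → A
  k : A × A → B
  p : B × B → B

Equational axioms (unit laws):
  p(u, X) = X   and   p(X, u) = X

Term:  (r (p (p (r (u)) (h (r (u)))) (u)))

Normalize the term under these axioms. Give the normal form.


normal form = (r (p (r (u)) (h (r (u)))))

1. (r (p (p (r (u)) (h (r (u)))) (u)))  →  (r (p (r (u)) (h (r (u)))))


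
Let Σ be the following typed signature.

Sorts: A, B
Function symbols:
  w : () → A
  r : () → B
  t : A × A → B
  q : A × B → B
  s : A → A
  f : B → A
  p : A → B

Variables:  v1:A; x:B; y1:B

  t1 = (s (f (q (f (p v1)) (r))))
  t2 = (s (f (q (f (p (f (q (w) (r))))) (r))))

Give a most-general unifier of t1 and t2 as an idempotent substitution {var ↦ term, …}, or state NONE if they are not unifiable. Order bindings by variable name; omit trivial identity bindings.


{v1 ↦ (f (q (w) (r)))}


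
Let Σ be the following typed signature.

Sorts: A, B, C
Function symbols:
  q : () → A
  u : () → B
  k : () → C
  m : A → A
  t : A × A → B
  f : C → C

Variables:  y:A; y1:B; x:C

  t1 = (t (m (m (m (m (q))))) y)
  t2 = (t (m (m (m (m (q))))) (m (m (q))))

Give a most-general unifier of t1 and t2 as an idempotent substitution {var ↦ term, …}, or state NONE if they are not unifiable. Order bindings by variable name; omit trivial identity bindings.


{y ↦ (m (m (q)))}


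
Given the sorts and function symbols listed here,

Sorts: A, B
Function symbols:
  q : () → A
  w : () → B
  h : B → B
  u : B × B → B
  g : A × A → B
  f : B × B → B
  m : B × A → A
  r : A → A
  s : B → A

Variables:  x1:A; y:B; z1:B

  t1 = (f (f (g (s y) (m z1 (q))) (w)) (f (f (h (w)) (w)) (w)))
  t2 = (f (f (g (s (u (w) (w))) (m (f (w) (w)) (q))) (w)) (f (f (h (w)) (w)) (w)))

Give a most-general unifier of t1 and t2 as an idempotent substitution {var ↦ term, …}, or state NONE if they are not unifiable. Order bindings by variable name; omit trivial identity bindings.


{y ↦ (u (w) (w)), z1 ↦ (f (w) (w))}


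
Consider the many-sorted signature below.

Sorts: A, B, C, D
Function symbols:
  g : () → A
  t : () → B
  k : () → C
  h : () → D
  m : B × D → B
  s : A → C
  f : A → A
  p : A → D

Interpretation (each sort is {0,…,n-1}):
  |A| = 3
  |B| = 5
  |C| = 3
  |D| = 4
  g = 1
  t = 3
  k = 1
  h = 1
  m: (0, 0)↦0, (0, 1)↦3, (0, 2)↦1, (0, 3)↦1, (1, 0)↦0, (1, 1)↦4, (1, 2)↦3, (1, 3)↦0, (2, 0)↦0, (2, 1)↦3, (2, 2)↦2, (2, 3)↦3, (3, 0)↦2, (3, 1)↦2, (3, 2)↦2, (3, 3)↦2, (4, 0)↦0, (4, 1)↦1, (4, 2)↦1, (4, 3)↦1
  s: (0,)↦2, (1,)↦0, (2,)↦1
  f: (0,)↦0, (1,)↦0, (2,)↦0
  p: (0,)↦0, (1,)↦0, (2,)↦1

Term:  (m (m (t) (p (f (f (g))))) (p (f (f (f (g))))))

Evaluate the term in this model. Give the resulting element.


value = 0

  t = 3
  g = 1
  (f (g)) = f(1,) = 0
  (f (f (g))) = f(0,) = 0
  (p (f (f (g)))) = p(0,) = 0
  (m (t) (p (f (f (g))))) = m(3, 0) = 2
  g = 1
  (f (g)) = f(1,) = 0
  (f (f (g))) = f(0,) = 0
  (f (f (f (g)))) = f(0,) = 0
  (p (f (f (f (g))))) = p(0,) = 0
  (m (m (t) (p (f (f (g))))) (p (f (f (f (g)))))) = m(2, 0) = 0


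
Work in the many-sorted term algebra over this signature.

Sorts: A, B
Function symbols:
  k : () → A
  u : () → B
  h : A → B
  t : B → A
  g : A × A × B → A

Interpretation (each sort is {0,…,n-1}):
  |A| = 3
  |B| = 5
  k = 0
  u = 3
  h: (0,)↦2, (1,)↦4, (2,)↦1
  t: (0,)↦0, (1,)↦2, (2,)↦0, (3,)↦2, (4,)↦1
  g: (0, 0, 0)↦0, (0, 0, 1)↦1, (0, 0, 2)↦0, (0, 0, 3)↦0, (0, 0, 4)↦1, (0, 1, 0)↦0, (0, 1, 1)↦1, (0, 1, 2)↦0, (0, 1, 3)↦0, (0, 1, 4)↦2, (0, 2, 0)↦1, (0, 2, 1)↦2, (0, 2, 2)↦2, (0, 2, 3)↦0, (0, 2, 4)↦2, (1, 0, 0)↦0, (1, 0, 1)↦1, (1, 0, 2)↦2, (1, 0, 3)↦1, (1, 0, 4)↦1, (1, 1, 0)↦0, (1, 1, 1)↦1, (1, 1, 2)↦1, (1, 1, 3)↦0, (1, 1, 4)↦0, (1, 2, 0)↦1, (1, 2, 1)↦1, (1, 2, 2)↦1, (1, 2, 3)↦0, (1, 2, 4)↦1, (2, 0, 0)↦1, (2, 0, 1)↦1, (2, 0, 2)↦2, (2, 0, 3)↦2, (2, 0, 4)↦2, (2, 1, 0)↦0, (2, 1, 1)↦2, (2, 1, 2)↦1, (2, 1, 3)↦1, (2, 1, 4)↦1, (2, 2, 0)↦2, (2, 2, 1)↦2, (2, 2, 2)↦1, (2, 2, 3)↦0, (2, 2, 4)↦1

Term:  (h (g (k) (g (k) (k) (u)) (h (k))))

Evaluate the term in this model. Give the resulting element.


value = 2

  k = 0
  k = 0
  k = 0
  u = 3
  (g (k) (k) (u)) = g(0, 0, 3) = 0
  k = 0
  (h (k)) = h(0,) = 2
  (g (k) (g (k) (k) (u)) (h (k))) = g(0, 0, 2) = 0
  (h (g (k) (g (k) (k) (u)) (h (k)))) = h(0,) = 2


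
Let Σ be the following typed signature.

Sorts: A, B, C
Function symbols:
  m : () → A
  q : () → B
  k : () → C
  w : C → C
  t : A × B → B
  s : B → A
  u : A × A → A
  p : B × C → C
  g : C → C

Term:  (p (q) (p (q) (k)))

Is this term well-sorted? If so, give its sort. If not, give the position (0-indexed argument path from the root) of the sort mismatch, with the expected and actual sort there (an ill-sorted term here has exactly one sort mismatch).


  (q) : B
    (q) : B
    (k) : C
  (p (q) (k)) : C
(p (q) (p (q) (k))) : C

well-sorted; sort = C


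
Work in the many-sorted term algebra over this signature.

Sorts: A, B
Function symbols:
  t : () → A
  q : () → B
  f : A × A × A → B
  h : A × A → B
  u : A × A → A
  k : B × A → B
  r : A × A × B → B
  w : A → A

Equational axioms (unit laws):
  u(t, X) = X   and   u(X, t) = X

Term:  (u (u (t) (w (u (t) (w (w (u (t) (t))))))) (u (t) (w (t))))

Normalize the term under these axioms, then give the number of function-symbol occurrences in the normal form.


size = 7

1. (u (u (t) (w (u (t) (w (w (u (t) (t))))))) (u (t) (w (t))))  →  (u (w (u (t) (w (w (u (t) (t)))))) (u (t) (w (t))))
2. (u (w (u (t) (w (w (u (t) (t)))))) (u (t) (w (t))))  →  (u (w (w (w (u (t) (t))))) (u (t) (w (t))))
3. (u (w (w (w (u (t) (t))))) (u (t) (w (t))))  →  (u (w (w (w (t)))) (u (t) (w (t))))
4. (u (w (w (w (t)))) (u (t) (w (t))))  →  (u (w (w (w (t)))) (w (t)))
normal form: (u (w (w (w (t)))) (w (t)))


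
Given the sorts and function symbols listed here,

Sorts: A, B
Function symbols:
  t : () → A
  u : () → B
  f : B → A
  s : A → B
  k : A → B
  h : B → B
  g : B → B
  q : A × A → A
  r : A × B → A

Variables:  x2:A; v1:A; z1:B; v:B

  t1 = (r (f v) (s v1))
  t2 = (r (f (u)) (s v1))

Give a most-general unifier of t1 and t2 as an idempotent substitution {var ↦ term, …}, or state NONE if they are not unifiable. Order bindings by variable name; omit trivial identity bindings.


{v ↦ (u)}


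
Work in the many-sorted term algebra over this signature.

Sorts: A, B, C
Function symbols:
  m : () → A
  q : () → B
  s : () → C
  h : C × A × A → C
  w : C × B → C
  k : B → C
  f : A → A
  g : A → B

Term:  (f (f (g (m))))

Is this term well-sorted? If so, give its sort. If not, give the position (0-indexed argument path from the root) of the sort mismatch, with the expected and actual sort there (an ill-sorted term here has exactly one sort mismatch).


ill-sorted at position [0, 0]: expected A, got B

      (m) : A
    (g (m)) : B
  (f (g (m))) : ✗ arg 0 at [0, 0] has sort B, expected A


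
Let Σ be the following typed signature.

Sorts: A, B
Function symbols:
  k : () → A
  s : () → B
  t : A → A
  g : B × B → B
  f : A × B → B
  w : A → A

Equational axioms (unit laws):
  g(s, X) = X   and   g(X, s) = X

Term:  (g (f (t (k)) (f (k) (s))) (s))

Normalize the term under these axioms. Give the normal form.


1. (g (f (t (k)) (f (k) (s))) (s))  →  (f (t (k)) (f (k) (s)))

normal form = (f (t (k)) (f (k) (s)))


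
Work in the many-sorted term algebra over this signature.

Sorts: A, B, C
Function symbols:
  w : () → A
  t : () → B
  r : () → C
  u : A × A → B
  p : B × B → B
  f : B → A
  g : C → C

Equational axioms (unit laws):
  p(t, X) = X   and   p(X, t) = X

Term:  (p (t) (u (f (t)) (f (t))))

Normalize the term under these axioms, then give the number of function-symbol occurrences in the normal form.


size = 5

1. (p (t) (u (f (t)) (f (t))))  →  (u (f (t)) (f (t)))
normal form: (u (f (t)) (f (t)))


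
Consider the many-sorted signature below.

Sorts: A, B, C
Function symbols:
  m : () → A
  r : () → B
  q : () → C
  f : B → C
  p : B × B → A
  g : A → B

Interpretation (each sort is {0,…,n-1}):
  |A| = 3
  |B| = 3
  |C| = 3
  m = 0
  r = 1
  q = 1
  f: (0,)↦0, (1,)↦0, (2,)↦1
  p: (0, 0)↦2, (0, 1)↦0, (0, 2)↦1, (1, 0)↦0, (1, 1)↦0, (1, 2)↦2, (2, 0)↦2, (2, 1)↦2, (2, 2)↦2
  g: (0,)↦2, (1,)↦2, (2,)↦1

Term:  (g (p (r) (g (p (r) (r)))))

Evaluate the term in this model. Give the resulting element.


  r = 1
  r = 1
  r = 1
  (p (r) (r)) = p(1, 1) = 0
  (g (p (r) (r))) = g(0,) = 2
  (p (r) (g (p (r) (r)))) = p(1, 2) = 2
  (g (p (r) (g (p (r) (r))))) = g(2,) = 1

value = 1


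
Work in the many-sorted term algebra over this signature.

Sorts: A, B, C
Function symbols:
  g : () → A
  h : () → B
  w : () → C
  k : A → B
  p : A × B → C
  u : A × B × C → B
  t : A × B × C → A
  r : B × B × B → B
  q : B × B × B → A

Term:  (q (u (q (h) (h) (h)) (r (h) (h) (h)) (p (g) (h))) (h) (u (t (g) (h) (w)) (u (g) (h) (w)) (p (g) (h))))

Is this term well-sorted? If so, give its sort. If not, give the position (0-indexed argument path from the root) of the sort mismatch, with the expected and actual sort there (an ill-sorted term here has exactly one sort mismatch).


      (h) : B
      (h) : B
      (h) : B
    (q (h) (h) (h)) : A
      (h) : B
      (h) : B
      (h) : B
    (r (h) (h) (h)) : B
      (g) : A
      (h) : B
    (p (g) (h)) : C
  (u (q (h) (h) (h)) (r (h) (h) (h)) (p (g) (h))) : B
  (h) : B
      (g) : A
      (h) : B
      (w) : C
    (t (g) (h) (w)) : A
      (g) : A
      (h) : B
      (w) : C
    (u (g) (h) (w)) : B
      (g) : A
      (h) : B
    (p (g) (h)) : C
  (u (t (g) (h) (w)) (u (g) (h) (w)) (p (g) (h))) : B
(q (u (q (h) (h) (h)) (r (h) (h) (h)) (p (g) (h))) (h) (u (t (g) (h) (w)) (u (g) (h) (w)) (p (g) (h)))) : A

well-sorted; sort = A


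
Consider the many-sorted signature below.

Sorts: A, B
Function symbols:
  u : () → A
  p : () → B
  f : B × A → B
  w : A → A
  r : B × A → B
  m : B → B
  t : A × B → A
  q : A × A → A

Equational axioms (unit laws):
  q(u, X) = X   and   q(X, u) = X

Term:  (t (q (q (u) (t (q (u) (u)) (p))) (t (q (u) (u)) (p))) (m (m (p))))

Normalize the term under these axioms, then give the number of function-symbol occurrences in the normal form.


size = 11

1. (t (q (q (u) (t (q (u) (u)) (p))) (t (q (u) (u)) (p))) (m (m (p))))  →  (t (q (t (q (u) (u)) (p)) (t (q (u) (u)) (p))) (m (m (p))))
2. (t (q (t (q (u) (u)) (p)) (t (q (u) (u)) (p))) (m (m (p))))  →  (t (q (t (u) (p)) (t (q (u) (u)) (p))) (m (m (p))))
3. (t (q (t (u) (p)) (t (q (u) (u)) (p))) (m (m (p))))  →  (t (q (t (u) (p)) (t (u) (p))) (m (m (p))))
normal form: (t (q (t (u) (p)) (t (u) (p))) (m (m (p))))


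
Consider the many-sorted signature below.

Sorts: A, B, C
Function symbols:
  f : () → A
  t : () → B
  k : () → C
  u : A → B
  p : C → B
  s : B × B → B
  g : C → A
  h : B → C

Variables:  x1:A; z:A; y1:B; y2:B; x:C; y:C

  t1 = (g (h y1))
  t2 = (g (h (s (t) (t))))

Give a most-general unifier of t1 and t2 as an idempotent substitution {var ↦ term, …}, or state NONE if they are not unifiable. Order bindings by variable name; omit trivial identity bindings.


{y1 ↦ (s (t) (t))}


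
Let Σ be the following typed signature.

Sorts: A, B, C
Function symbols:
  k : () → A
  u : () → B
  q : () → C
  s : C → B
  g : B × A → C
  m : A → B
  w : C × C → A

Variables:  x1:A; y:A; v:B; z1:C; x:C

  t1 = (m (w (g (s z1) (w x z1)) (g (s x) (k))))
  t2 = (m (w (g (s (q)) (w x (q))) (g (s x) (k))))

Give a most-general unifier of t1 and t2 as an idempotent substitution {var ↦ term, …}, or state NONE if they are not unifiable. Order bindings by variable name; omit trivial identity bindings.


{z1 ↦ (q)}


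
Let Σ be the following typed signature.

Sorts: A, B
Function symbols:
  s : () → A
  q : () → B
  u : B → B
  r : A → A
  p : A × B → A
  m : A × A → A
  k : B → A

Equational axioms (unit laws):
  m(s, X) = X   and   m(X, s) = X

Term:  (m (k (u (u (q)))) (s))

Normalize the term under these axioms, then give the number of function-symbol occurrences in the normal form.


1. (m (k (u (u (q)))) (s))  →  (k (u (u (q))))
normal form: (k (u (u (q))))

size = 4


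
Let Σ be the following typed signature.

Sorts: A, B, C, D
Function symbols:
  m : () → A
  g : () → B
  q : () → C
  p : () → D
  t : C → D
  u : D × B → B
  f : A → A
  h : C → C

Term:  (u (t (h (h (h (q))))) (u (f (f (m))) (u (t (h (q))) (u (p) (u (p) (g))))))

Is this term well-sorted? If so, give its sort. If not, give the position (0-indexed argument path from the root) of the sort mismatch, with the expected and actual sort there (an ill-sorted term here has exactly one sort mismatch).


ill-sorted at position [1, 0]: expected D, got A

          (q) : C
        (h (q)) : C
      (h (h (q))) : C
    (h (h (h (q)))) : C
  (t (h (h (h (q))))) : D
        (m) : A
      (f (m)) : A
    (f (f (m))) : A
          (q) : C
        (h (q)) : C
      (t (h (q))) : D
        (p) : D
          (p) : D
          (g) : B
        (u (p) (g)) : B
      (u (p) (u (p) (g))) : B
    (u (t (h (q))) (u (p) (u (p) (g)))) : B
  (u (f (f (m))) (u (t (h (q))) (u (p) (u (p) (g))))) : ✗ arg 0 at [1, 0] has sort A, expected D


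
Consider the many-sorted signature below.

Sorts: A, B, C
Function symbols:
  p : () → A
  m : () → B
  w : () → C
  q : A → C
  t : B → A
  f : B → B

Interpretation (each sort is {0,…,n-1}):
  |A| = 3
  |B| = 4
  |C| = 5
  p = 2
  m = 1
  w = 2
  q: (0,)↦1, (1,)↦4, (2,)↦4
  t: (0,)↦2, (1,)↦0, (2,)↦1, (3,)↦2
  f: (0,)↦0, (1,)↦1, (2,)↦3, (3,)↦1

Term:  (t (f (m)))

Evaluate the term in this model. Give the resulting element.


  m = 1
  (f (m)) = f(1,) = 1
  (t (f (m))) = t(1,) = 0

value = 0


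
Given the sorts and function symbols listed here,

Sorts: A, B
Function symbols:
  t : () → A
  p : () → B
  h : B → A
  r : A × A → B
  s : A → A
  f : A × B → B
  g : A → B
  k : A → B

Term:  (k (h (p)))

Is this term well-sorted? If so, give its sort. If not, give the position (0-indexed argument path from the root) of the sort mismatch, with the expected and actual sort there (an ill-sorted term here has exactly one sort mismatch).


well-sorted; sort = B

    (p) : B
  (h (p)) : A
(k (h (p))) : B


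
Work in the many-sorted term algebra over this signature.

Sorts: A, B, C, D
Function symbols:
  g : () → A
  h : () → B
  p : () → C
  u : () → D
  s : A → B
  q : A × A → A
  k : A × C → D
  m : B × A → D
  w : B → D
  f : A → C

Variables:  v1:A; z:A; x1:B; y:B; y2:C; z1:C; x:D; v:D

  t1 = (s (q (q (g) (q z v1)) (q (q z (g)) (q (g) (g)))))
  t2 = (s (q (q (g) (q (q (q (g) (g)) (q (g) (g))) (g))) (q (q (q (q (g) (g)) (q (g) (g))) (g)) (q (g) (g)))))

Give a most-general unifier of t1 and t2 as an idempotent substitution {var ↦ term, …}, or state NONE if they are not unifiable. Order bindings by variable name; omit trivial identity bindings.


{v1 ↦ (g), z ↦ (q (q (g) (g)) (q (g) (g)))}


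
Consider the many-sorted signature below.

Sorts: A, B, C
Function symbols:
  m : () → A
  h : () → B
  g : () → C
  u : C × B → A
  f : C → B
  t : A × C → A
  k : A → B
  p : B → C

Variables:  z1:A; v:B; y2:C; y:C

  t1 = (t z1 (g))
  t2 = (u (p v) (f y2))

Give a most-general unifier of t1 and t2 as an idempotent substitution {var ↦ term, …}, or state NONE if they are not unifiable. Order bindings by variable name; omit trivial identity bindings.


head clash or occurs-check failure — not unifiable

NONE (not unifiable)


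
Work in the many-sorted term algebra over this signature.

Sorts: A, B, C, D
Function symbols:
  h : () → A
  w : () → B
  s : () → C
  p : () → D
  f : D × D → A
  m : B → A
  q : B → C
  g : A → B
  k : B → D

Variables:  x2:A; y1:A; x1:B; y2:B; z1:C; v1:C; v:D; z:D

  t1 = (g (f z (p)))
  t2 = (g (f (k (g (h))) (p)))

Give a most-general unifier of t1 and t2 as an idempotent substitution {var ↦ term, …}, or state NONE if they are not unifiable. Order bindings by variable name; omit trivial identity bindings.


{z ↦ (k (g (h)))}


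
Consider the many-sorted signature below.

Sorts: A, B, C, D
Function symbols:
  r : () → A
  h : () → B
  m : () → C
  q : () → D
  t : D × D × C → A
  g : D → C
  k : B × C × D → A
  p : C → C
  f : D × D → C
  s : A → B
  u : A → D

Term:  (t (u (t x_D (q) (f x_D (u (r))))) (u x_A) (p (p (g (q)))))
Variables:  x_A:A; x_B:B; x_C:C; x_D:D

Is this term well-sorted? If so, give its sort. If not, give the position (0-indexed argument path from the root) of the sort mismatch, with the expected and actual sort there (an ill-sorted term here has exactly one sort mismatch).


      x_D : D
      (q) : D
        x_D : D
          (r) : A
        (u (r)) : D
      (f x_D (u (r))) : C
    (t x_D (q) (f x_D (u (r)))) : A
  (u (t x_D (q) (f x_D (u (r))))) : D
    x_A : A
  (u x_A) : D
        (q) : D
      (g (q)) : C
    (p (g (q))) : C
  (p (p (g (q)))) : C
(t (u (t x_D (q) (f x_D (u (r))))) (u x_A) (p (p (g (q))))) : A

well-sorted; sort = A


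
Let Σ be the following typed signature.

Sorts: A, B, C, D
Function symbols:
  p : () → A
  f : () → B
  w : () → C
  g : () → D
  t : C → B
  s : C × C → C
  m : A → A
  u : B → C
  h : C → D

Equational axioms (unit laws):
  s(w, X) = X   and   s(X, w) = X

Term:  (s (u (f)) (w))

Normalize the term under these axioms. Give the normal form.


1. (s (u (f)) (w))  →  (u (f))

normal form = (u (f))


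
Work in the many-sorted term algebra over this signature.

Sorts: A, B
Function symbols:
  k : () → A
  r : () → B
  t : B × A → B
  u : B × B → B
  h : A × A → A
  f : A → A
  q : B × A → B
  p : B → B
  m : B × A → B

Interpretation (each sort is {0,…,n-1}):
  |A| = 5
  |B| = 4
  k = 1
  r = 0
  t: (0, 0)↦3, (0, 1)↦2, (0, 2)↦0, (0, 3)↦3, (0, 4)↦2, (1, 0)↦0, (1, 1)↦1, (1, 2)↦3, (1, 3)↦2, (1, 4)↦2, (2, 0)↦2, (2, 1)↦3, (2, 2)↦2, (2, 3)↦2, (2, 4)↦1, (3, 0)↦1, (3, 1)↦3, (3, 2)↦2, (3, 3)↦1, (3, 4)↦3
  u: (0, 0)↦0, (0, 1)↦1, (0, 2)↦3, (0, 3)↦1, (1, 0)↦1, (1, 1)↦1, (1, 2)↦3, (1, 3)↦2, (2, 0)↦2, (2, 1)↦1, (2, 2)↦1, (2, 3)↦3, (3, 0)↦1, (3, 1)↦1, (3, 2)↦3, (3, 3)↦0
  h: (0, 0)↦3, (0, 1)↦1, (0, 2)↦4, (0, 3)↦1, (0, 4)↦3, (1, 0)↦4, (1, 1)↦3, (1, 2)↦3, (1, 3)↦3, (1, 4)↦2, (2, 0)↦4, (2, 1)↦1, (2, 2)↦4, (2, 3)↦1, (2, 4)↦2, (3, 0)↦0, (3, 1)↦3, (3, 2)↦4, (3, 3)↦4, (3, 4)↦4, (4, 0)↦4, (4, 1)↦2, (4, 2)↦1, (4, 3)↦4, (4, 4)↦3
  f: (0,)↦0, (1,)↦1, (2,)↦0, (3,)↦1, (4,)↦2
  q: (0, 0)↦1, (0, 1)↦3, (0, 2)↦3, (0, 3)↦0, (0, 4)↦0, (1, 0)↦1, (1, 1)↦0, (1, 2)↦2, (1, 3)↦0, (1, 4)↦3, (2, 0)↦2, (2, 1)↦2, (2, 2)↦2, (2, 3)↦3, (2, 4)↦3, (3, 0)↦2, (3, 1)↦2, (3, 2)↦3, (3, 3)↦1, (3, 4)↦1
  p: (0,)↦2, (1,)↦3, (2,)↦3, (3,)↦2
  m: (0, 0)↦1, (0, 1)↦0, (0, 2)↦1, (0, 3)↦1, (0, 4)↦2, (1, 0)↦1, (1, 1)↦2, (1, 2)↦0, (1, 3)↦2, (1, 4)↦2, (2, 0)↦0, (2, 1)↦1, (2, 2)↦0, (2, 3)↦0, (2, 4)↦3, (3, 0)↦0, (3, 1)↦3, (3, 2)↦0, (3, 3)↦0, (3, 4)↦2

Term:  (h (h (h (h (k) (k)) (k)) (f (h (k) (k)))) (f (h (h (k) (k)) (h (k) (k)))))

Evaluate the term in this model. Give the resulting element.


  k = 1
  k = 1
  (h (k) (k)) = h(1, 1) = 3
  k = 1
  (h (h (k) (k)) (k)) = h(3, 1) = 3
  k = 1
  k = 1
  (h (k) (k)) = h(1, 1) = 3
  (f (h (k) (k))) = f(3,) = 1
  (h (h (h (k) (k)) (k)) (f (h (k) (k)))) = h(3, 1) = 3
  k = 1
  k = 1
  (h (k) (k)) = h(1, 1) = 3
  k = 1
  k = 1
  (h (k) (k)) = h(1, 1) = 3
  (h (h (k) (k)) (h (k) (k))) = h(3, 3) = 4
  (f (h (h (k) (k)) (h (k) (k)))) = f(4,) = 2
  (h (h (h (h (k) (k)) (k)) (f (h (k) (k)))) (f (h (h (k) (k)) (h (k) (k))))) = h(3, 2) = 4

value = 4


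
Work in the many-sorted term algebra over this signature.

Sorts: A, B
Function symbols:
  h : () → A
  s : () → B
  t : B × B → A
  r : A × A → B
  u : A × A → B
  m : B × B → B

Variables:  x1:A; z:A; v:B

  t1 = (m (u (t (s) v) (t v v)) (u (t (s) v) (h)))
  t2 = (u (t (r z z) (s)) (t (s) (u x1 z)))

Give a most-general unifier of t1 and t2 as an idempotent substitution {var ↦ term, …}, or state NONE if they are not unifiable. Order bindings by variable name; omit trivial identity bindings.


NONE (not unifiable)

head clash or occurs-check failure — not unifiable


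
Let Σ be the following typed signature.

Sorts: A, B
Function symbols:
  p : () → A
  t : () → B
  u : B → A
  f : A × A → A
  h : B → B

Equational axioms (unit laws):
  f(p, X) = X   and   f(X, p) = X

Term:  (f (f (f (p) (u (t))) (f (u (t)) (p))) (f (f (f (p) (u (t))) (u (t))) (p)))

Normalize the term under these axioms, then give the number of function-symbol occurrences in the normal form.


1. (f (f (f (p) (u (t))) (f (u (t)) (p))) (f (f (f (p) (u (t))) (u (t))) (p)))  →  (f (f (u (t)) (f (u (t)) (p))) (f (f (f (p) (u (t))) (u (t))) (p)))
2. (f (f (u (t)) (f (u (t)) (p))) (f (f (f (p) (u (t))) (u (t))) (p)))  →  (f (f (u (t)) (u (t))) (f (f (f (p) (u (t))) (u (t))) (p)))
3. (f (f (u (t)) (u (t))) (f (f (f (p) (u (t))) (u (t))) (p)))  →  (f (f (u (t)) (u (t))) (f (f (p) (u (t))) (u (t))))
4. (f (f (u (t)) (u (t))) (f (f (p) (u (t))) (u (t))))  →  (f (f (u (t)) (u (t))) (f (u (t)) (u (t))))
normal form: (f (f (u (t)) (u (t))) (f (u (t)) (u (t))))

size = 11


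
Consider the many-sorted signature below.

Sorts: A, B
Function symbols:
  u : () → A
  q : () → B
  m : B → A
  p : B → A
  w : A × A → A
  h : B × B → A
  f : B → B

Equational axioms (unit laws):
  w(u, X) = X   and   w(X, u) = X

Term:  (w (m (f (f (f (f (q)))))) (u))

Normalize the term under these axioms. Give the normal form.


normal form = (m (f (f (f (f (q))))))

1. (w (m (f (f (f (f (q)))))) (u))  →  (m (f (f (f (f (q))))))


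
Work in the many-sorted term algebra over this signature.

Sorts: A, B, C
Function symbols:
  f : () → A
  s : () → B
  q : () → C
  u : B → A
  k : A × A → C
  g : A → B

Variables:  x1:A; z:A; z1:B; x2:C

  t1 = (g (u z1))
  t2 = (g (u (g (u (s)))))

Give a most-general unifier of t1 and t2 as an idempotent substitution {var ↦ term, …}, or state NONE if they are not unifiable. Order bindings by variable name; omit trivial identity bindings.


{z1 ↦ (g (u (s)))}


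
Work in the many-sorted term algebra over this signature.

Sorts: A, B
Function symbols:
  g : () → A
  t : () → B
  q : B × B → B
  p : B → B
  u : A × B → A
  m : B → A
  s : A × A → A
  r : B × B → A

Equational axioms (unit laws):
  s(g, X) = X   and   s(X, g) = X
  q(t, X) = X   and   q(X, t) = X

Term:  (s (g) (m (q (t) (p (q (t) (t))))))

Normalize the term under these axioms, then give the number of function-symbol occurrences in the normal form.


size = 3

1. (s (g) (m (q (t) (p (q (t) (t))))))  →  (m (q (t) (p (q (t) (t)))))
2. (m (q (t) (p (q (t) (t)))))  →  (m (p (q (t) (t))))
3. (m (p (q (t) (t))))  →  (m (p (t)))
normal form: (m (p (t)))


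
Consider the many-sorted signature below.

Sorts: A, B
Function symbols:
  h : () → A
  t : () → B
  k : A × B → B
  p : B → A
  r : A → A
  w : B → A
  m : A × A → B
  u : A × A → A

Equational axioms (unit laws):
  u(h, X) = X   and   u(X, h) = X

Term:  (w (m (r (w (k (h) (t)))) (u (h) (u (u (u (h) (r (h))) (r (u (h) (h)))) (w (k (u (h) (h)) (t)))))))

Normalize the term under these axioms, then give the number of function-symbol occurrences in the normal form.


1. (w (m (r (w (k (h) (t)))) (u (h) (u (u (u (h) (r (h))) (r (u (h) (h)))) (w (k (u (h) (h)) (t)))))))  →  (w (m (r (w (k (h) (t)))) (u (u (u (h) (r (h))) (r (u (h) (h)))) (w (k (u (h) (h)) (t))))))
2. (w (m (r (w (k (h) (t)))) (u (u (u (h) (r (h))) (r (u (h) (h)))) (w (k (u (h) (h)) (t))))))  →  (w (m (r (w (k (h) (t)))) (u (u (r (h)) (r (u (h) (h)))) (w (k (u (h) (h)) (t))))))
3. (w (m (r (w (k (h) (t)))) (u (u (r (h)) (r (u (h) (h)))) (w (k (u (h) (h)) (t))))))  →  (w (m (r (w (k (h) (t)))) (u (u (r (h)) (r (h))) (w (k (u (h) (h)) (t))))))
4. (w (m (r (w (k (h) (t)))) (u (u (r (h)) (r (h))) (w (k (u (h) (h)) (t))))))  →  (w (m (r (w (k (h) (t)))) (u (u (r (h)) (r (h))) (w (k (h) (t))))))
normal form: (w (m (r (w (k (h) (t)))) (u (u (r (h)) (r (h))) (w (k (h) (t))))))

size = 17


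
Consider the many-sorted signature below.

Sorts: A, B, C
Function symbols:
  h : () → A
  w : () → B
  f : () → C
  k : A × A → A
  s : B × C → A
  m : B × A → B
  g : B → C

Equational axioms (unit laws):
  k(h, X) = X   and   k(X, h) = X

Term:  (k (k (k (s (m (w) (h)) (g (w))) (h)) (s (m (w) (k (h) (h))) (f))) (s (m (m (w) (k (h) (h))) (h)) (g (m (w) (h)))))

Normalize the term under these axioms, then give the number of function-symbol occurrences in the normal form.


size = 23

1. (k (k (k (s (m (w) (h)) (g (w))) (h)) (s (m (w) (k (h) (h))) (f))) (s (m (m (w) (k (h) (h))) (h)) (g (m (w) (h)))))  →  (k (k (s (m (w) (h)) (g (w))) (s (m (w) (k (h) (h))) (f))) (s (m (m (w) (k (h) (h))) (h)) (g (m (w) (h)))))
2. (k (k (s (m (w) (h)) (g (w))) (s (m (w) (k (h) (h))) (f))) (s (m (m (w) (k (h) (h))) (h)) (g (m (w) (h)))))  →  (k (k (s (m (w) (h)) (g (w))) (s (m (w) (h)) (f))) (s (m (m (w) (k (h) (h))) (h)) (g (m (w) (h)))))
3. (k (k (s (m (w) (h)) (g (w))) (s (m (w) (h)) (f))) (s (m (m (w) (k (h) (h))) (h)) (g (m (w) (h)))))  →  (k (k (s (m (w) (h)) (g (w))) (s (m (w) (h)) (f))) (s (m (m (w) (h)) (h)) (g (m (w) (h)))))
normal form: (k (k (s (m (w) (h)) (g (w))) (s (m (w) (h)) (f))) (s (m (m (w) (h)) (h)) (g (m (w) (h)))))


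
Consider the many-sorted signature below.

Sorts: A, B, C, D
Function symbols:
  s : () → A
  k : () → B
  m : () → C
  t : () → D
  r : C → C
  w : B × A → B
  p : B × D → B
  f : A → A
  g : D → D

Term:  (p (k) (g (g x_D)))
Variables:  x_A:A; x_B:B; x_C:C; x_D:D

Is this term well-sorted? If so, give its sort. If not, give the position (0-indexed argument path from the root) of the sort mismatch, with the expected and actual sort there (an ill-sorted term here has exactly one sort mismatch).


well-sorted; sort = B

  (k) : B
      x_D : D
    (g x_D) : D
  (g (g x_D)) : D
(p (k) (g (g x_D))) : B


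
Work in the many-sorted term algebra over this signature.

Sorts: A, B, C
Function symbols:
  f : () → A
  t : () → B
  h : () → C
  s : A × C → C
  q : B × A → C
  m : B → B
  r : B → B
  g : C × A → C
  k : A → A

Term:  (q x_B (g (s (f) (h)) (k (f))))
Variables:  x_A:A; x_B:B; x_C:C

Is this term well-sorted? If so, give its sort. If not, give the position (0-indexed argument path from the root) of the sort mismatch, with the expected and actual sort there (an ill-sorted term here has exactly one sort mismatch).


ill-sorted at position [1]: expected A, got C

  x_B : B
      (f) : A
      (h) : C
    (s (f) (h)) : C
      (f) : A
    (k (f)) : A
  (g (s (f) (h)) (k (f))) : C
(q x_B (g (s (f) (h)) (k (f)))) : ✗ arg 1 at [1] has sort C, expected A


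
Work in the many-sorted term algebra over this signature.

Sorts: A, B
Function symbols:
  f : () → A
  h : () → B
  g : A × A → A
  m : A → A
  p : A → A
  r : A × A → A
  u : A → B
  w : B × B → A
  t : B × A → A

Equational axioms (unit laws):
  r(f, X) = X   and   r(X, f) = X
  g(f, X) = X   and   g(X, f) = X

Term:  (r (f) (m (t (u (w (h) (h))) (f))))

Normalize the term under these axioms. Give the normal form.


normal form = (m (t (u (w (h) (h))) (f)))

1. (r (f) (m (t (u (w (h) (h))) (f))))  →  (m (t (u (w (h) (h))) (f)))


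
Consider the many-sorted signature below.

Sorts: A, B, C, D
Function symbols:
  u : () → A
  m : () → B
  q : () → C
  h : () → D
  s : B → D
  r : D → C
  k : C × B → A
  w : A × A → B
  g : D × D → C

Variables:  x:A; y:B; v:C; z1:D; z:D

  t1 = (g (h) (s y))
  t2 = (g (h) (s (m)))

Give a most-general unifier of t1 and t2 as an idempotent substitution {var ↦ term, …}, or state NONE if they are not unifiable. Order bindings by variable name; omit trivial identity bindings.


{y ↦ (m)}


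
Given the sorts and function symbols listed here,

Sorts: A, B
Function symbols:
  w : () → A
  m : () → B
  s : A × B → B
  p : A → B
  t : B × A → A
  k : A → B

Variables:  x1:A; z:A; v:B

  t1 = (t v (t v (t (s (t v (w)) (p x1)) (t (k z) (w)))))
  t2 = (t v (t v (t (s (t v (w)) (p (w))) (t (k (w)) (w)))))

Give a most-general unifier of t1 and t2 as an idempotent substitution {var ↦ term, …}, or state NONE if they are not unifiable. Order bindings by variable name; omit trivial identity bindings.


{x1 ↦ (w), z ↦ (w)}


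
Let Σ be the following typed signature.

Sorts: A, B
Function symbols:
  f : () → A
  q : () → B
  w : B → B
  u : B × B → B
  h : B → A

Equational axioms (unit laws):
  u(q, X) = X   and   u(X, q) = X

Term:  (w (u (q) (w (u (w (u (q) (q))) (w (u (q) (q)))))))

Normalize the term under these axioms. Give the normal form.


1. (w (u (q) (w (u (w (u (q) (q))) (w (u (q) (q)))))))  →  (w (w (u (w (u (q) (q))) (w (u (q) (q))))))
2. (w (w (u (w (u (q) (q))) (w (u (q) (q))))))  →  (w (w (u (w (q)) (w (u (q) (q))))))
3. (w (w (u (w (q)) (w (u (q) (q))))))  →  (w (w (u (w (q)) (w (q)))))

normal form = (w (w (u (w (q)) (w (q)))))
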